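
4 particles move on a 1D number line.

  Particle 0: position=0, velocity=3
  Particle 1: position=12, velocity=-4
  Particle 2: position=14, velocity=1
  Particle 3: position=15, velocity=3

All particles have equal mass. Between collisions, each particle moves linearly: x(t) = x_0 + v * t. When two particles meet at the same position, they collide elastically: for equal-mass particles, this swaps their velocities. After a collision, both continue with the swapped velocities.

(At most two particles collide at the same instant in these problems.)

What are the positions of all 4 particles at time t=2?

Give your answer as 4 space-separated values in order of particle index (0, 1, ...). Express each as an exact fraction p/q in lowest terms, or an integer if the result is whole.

Collision at t=12/7: particles 0 and 1 swap velocities; positions: p0=36/7 p1=36/7 p2=110/7 p3=141/7; velocities now: v0=-4 v1=3 v2=1 v3=3
Advance to t=2 (no further collisions before then); velocities: v0=-4 v1=3 v2=1 v3=3; positions = 4 6 16 21

Answer: 4 6 16 21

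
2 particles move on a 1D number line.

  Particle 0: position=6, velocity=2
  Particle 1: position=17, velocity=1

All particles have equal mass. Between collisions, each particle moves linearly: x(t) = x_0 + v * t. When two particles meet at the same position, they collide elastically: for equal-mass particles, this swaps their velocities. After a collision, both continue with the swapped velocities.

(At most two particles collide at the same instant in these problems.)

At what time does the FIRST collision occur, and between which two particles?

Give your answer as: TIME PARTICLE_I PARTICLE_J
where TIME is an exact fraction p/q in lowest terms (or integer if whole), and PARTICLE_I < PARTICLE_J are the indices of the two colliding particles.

Answer: 11 0 1

Derivation:
Pair (0,1): pos 6,17 vel 2,1 -> gap=11, closing at 1/unit, collide at t=11
Earliest collision: t=11 between 0 and 1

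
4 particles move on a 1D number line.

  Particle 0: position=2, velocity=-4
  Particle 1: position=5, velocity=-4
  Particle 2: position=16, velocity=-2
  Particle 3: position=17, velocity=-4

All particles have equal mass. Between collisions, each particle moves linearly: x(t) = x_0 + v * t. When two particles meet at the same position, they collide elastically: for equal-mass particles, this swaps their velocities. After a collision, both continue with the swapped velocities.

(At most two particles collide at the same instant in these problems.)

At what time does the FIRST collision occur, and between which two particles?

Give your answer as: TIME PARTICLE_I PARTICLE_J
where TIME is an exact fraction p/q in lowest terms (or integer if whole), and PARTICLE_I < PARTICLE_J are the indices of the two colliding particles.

Answer: 1/2 2 3

Derivation:
Pair (0,1): pos 2,5 vel -4,-4 -> not approaching (rel speed 0 <= 0)
Pair (1,2): pos 5,16 vel -4,-2 -> not approaching (rel speed -2 <= 0)
Pair (2,3): pos 16,17 vel -2,-4 -> gap=1, closing at 2/unit, collide at t=1/2
Earliest collision: t=1/2 between 2 and 3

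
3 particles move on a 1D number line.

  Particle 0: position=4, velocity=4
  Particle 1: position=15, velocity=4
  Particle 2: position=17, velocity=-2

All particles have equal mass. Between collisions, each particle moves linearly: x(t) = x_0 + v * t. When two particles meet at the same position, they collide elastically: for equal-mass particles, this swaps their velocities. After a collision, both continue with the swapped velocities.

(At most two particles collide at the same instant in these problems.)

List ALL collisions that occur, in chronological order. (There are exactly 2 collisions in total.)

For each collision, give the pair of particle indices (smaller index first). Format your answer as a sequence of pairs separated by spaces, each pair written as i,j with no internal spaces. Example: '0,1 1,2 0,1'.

Collision at t=1/3: particles 1 and 2 swap velocities; positions: p0=16/3 p1=49/3 p2=49/3; velocities now: v0=4 v1=-2 v2=4
Collision at t=13/6: particles 0 and 1 swap velocities; positions: p0=38/3 p1=38/3 p2=71/3; velocities now: v0=-2 v1=4 v2=4

Answer: 1,2 0,1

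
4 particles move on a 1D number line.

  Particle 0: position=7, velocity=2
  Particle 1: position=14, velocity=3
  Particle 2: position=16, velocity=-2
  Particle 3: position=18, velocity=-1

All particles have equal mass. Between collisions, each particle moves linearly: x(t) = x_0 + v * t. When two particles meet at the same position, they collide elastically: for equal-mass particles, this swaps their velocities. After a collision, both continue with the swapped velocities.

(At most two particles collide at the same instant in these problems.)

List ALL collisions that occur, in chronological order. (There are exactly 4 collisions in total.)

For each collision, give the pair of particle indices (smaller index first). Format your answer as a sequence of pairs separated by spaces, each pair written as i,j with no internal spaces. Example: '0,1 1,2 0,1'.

Answer: 1,2 2,3 0,1 1,2

Derivation:
Collision at t=2/5: particles 1 and 2 swap velocities; positions: p0=39/5 p1=76/5 p2=76/5 p3=88/5; velocities now: v0=2 v1=-2 v2=3 v3=-1
Collision at t=1: particles 2 and 3 swap velocities; positions: p0=9 p1=14 p2=17 p3=17; velocities now: v0=2 v1=-2 v2=-1 v3=3
Collision at t=9/4: particles 0 and 1 swap velocities; positions: p0=23/2 p1=23/2 p2=63/4 p3=83/4; velocities now: v0=-2 v1=2 v2=-1 v3=3
Collision at t=11/3: particles 1 and 2 swap velocities; positions: p0=26/3 p1=43/3 p2=43/3 p3=25; velocities now: v0=-2 v1=-1 v2=2 v3=3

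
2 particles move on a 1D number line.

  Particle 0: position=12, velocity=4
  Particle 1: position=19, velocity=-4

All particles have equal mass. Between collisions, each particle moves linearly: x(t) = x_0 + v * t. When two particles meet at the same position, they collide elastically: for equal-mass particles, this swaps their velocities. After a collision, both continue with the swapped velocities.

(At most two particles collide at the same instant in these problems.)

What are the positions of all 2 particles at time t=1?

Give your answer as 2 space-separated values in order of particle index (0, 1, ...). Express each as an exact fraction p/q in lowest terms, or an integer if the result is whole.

Answer: 15 16

Derivation:
Collision at t=7/8: particles 0 and 1 swap velocities; positions: p0=31/2 p1=31/2; velocities now: v0=-4 v1=4
Advance to t=1 (no further collisions before then); velocities: v0=-4 v1=4; positions = 15 16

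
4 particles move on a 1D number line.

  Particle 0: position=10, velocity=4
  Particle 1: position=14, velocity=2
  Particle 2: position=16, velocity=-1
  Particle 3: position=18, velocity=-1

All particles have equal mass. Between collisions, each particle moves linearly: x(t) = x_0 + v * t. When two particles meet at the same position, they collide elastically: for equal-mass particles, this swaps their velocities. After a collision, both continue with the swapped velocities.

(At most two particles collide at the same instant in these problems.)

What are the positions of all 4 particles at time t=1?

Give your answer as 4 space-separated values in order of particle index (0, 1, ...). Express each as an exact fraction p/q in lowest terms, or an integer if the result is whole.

Collision at t=2/3: particles 1 and 2 swap velocities; positions: p0=38/3 p1=46/3 p2=46/3 p3=52/3; velocities now: v0=4 v1=-1 v2=2 v3=-1
Advance to t=1 (no further collisions before then); velocities: v0=4 v1=-1 v2=2 v3=-1; positions = 14 15 16 17

Answer: 14 15 16 17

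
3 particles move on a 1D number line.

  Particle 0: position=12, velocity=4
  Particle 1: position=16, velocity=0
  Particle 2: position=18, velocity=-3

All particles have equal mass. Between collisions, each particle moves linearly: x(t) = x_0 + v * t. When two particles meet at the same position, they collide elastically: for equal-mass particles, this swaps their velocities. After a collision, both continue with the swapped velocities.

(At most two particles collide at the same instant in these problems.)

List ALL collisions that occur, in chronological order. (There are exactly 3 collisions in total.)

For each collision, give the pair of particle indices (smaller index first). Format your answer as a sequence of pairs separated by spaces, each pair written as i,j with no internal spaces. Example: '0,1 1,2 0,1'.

Collision at t=2/3: particles 1 and 2 swap velocities; positions: p0=44/3 p1=16 p2=16; velocities now: v0=4 v1=-3 v2=0
Collision at t=6/7: particles 0 and 1 swap velocities; positions: p0=108/7 p1=108/7 p2=16; velocities now: v0=-3 v1=4 v2=0
Collision at t=1: particles 1 and 2 swap velocities; positions: p0=15 p1=16 p2=16; velocities now: v0=-3 v1=0 v2=4

Answer: 1,2 0,1 1,2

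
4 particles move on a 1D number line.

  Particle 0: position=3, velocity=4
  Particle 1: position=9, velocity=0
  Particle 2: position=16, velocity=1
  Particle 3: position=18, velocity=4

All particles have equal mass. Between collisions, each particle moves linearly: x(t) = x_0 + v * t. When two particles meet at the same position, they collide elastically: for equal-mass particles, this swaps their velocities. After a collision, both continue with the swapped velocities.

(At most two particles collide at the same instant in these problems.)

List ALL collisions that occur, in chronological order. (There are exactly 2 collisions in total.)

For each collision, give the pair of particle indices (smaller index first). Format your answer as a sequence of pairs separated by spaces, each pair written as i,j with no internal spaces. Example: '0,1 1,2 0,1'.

Collision at t=3/2: particles 0 and 1 swap velocities; positions: p0=9 p1=9 p2=35/2 p3=24; velocities now: v0=0 v1=4 v2=1 v3=4
Collision at t=13/3: particles 1 and 2 swap velocities; positions: p0=9 p1=61/3 p2=61/3 p3=106/3; velocities now: v0=0 v1=1 v2=4 v3=4

Answer: 0,1 1,2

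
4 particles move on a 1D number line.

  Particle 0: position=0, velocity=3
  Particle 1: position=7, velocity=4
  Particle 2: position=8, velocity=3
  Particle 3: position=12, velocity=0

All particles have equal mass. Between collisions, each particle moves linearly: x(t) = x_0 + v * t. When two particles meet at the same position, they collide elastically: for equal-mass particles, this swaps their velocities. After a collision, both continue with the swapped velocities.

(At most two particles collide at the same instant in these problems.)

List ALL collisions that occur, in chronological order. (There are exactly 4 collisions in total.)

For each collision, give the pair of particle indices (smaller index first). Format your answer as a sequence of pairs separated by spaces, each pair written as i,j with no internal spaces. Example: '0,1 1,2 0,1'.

Collision at t=1: particles 1 and 2 swap velocities; positions: p0=3 p1=11 p2=11 p3=12; velocities now: v0=3 v1=3 v2=4 v3=0
Collision at t=5/4: particles 2 and 3 swap velocities; positions: p0=15/4 p1=47/4 p2=12 p3=12; velocities now: v0=3 v1=3 v2=0 v3=4
Collision at t=4/3: particles 1 and 2 swap velocities; positions: p0=4 p1=12 p2=12 p3=37/3; velocities now: v0=3 v1=0 v2=3 v3=4
Collision at t=4: particles 0 and 1 swap velocities; positions: p0=12 p1=12 p2=20 p3=23; velocities now: v0=0 v1=3 v2=3 v3=4

Answer: 1,2 2,3 1,2 0,1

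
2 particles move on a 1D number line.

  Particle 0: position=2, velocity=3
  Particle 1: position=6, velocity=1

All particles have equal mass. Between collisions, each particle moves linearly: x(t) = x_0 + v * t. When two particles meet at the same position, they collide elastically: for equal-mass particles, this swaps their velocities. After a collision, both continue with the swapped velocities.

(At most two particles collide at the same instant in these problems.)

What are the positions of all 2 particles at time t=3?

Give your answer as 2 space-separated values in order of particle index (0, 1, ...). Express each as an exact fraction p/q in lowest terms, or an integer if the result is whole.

Collision at t=2: particles 0 and 1 swap velocities; positions: p0=8 p1=8; velocities now: v0=1 v1=3
Advance to t=3 (no further collisions before then); velocities: v0=1 v1=3; positions = 9 11

Answer: 9 11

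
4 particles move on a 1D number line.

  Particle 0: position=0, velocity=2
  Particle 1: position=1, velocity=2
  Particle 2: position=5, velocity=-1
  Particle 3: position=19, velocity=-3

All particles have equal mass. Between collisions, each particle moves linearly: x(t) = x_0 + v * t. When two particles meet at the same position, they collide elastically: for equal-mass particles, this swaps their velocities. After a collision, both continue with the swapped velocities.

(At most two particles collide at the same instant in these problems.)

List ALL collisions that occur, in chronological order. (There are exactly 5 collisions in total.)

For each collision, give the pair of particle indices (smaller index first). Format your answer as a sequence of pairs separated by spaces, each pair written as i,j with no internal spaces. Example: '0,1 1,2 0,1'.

Answer: 1,2 0,1 2,3 1,2 0,1

Derivation:
Collision at t=4/3: particles 1 and 2 swap velocities; positions: p0=8/3 p1=11/3 p2=11/3 p3=15; velocities now: v0=2 v1=-1 v2=2 v3=-3
Collision at t=5/3: particles 0 and 1 swap velocities; positions: p0=10/3 p1=10/3 p2=13/3 p3=14; velocities now: v0=-1 v1=2 v2=2 v3=-3
Collision at t=18/5: particles 2 and 3 swap velocities; positions: p0=7/5 p1=36/5 p2=41/5 p3=41/5; velocities now: v0=-1 v1=2 v2=-3 v3=2
Collision at t=19/5: particles 1 and 2 swap velocities; positions: p0=6/5 p1=38/5 p2=38/5 p3=43/5; velocities now: v0=-1 v1=-3 v2=2 v3=2
Collision at t=7: particles 0 and 1 swap velocities; positions: p0=-2 p1=-2 p2=14 p3=15; velocities now: v0=-3 v1=-1 v2=2 v3=2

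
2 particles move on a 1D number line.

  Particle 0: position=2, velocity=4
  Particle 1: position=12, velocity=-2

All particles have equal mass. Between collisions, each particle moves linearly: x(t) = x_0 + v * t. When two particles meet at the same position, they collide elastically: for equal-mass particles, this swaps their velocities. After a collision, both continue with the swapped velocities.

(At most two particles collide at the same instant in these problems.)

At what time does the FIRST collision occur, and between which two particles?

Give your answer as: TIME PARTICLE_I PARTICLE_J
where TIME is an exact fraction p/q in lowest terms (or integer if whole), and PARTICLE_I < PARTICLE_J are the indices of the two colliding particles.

Pair (0,1): pos 2,12 vel 4,-2 -> gap=10, closing at 6/unit, collide at t=5/3
Earliest collision: t=5/3 between 0 and 1

Answer: 5/3 0 1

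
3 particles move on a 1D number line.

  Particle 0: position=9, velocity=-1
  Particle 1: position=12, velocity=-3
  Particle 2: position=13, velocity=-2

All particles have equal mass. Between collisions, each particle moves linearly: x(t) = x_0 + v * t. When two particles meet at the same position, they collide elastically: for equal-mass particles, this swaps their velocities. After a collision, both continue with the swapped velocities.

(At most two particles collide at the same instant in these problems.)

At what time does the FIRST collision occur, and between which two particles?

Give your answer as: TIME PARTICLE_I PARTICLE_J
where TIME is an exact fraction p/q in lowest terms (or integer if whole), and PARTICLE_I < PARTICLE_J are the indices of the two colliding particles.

Pair (0,1): pos 9,12 vel -1,-3 -> gap=3, closing at 2/unit, collide at t=3/2
Pair (1,2): pos 12,13 vel -3,-2 -> not approaching (rel speed -1 <= 0)
Earliest collision: t=3/2 between 0 and 1

Answer: 3/2 0 1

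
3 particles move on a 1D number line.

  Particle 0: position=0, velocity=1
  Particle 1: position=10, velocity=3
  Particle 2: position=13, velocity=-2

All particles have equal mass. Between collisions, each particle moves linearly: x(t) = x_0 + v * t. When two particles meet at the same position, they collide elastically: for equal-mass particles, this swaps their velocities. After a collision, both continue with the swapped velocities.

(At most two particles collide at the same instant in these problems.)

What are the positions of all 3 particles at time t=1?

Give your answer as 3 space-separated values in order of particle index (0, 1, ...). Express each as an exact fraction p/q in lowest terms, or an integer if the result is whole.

Answer: 1 11 13

Derivation:
Collision at t=3/5: particles 1 and 2 swap velocities; positions: p0=3/5 p1=59/5 p2=59/5; velocities now: v0=1 v1=-2 v2=3
Advance to t=1 (no further collisions before then); velocities: v0=1 v1=-2 v2=3; positions = 1 11 13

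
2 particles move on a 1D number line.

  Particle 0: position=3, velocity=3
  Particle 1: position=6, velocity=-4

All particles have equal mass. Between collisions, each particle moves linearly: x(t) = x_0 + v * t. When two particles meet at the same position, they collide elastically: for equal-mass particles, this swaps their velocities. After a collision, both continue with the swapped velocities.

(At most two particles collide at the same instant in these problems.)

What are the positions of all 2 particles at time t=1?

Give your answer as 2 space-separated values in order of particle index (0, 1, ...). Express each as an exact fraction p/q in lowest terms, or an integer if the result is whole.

Answer: 2 6

Derivation:
Collision at t=3/7: particles 0 and 1 swap velocities; positions: p0=30/7 p1=30/7; velocities now: v0=-4 v1=3
Advance to t=1 (no further collisions before then); velocities: v0=-4 v1=3; positions = 2 6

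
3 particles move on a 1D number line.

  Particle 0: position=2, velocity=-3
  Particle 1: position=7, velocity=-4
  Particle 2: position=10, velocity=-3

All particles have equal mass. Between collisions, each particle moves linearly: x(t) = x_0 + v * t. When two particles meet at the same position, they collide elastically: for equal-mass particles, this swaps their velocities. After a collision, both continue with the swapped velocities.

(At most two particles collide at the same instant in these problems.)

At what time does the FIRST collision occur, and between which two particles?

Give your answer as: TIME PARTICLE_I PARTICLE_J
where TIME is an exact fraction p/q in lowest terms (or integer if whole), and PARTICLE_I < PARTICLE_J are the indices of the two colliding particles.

Pair (0,1): pos 2,7 vel -3,-4 -> gap=5, closing at 1/unit, collide at t=5
Pair (1,2): pos 7,10 vel -4,-3 -> not approaching (rel speed -1 <= 0)
Earliest collision: t=5 between 0 and 1

Answer: 5 0 1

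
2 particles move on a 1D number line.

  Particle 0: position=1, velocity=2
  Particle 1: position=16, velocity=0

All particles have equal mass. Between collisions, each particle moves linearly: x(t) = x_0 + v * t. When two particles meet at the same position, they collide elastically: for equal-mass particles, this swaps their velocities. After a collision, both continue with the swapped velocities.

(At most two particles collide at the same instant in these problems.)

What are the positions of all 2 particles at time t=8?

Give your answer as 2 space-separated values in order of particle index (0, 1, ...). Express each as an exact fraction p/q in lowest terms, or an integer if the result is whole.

Collision at t=15/2: particles 0 and 1 swap velocities; positions: p0=16 p1=16; velocities now: v0=0 v1=2
Advance to t=8 (no further collisions before then); velocities: v0=0 v1=2; positions = 16 17

Answer: 16 17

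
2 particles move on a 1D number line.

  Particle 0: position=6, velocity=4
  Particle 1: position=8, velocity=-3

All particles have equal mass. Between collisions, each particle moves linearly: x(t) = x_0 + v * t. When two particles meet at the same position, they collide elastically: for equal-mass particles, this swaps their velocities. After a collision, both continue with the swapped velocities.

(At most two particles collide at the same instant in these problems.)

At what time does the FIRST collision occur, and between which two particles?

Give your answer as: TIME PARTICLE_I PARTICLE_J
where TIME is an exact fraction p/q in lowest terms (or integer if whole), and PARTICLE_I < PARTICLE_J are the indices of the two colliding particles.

Pair (0,1): pos 6,8 vel 4,-3 -> gap=2, closing at 7/unit, collide at t=2/7
Earliest collision: t=2/7 between 0 and 1

Answer: 2/7 0 1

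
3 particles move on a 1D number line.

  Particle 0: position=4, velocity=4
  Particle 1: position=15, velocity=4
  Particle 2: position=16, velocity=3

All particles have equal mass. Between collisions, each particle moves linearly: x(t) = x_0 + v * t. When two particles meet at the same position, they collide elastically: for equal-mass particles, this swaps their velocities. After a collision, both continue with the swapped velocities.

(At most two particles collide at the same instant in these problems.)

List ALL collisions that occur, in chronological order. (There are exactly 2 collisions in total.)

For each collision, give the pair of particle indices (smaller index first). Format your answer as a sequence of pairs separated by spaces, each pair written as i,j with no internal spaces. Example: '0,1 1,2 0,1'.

Collision at t=1: particles 1 and 2 swap velocities; positions: p0=8 p1=19 p2=19; velocities now: v0=4 v1=3 v2=4
Collision at t=12: particles 0 and 1 swap velocities; positions: p0=52 p1=52 p2=63; velocities now: v0=3 v1=4 v2=4

Answer: 1,2 0,1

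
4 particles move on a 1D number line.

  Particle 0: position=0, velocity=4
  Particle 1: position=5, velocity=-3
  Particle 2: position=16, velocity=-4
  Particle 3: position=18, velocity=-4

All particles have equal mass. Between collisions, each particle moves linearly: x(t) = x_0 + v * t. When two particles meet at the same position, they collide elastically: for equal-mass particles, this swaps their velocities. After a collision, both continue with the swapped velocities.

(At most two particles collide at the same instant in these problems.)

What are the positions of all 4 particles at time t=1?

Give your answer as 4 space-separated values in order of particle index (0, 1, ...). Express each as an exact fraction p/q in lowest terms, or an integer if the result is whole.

Collision at t=5/7: particles 0 and 1 swap velocities; positions: p0=20/7 p1=20/7 p2=92/7 p3=106/7; velocities now: v0=-3 v1=4 v2=-4 v3=-4
Advance to t=1 (no further collisions before then); velocities: v0=-3 v1=4 v2=-4 v3=-4; positions = 2 4 12 14

Answer: 2 4 12 14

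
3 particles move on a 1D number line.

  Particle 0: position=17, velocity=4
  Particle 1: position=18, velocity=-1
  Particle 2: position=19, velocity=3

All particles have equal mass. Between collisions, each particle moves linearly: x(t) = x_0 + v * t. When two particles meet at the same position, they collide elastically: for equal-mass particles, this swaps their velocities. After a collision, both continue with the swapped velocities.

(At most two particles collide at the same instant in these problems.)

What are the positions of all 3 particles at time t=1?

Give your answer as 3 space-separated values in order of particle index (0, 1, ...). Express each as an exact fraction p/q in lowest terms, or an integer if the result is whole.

Answer: 17 21 22

Derivation:
Collision at t=1/5: particles 0 and 1 swap velocities; positions: p0=89/5 p1=89/5 p2=98/5; velocities now: v0=-1 v1=4 v2=3
Advance to t=1 (no further collisions before then); velocities: v0=-1 v1=4 v2=3; positions = 17 21 22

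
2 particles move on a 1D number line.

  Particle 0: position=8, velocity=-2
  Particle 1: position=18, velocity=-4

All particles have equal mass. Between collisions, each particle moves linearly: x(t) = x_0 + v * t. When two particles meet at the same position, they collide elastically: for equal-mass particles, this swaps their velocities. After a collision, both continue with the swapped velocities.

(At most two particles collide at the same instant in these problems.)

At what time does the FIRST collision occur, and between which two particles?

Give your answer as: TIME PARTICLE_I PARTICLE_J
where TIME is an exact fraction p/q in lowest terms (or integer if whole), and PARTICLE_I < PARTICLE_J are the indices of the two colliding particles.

Answer: 5 0 1

Derivation:
Pair (0,1): pos 8,18 vel -2,-4 -> gap=10, closing at 2/unit, collide at t=5
Earliest collision: t=5 between 0 and 1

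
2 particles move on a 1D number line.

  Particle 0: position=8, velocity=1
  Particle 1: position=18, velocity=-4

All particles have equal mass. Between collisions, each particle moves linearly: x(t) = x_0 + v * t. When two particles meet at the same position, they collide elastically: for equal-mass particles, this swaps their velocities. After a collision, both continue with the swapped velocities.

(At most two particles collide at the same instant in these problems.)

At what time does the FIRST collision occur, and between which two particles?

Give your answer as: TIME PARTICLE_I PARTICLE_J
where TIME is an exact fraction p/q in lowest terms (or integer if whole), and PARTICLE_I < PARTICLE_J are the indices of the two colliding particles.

Pair (0,1): pos 8,18 vel 1,-4 -> gap=10, closing at 5/unit, collide at t=2
Earliest collision: t=2 between 0 and 1

Answer: 2 0 1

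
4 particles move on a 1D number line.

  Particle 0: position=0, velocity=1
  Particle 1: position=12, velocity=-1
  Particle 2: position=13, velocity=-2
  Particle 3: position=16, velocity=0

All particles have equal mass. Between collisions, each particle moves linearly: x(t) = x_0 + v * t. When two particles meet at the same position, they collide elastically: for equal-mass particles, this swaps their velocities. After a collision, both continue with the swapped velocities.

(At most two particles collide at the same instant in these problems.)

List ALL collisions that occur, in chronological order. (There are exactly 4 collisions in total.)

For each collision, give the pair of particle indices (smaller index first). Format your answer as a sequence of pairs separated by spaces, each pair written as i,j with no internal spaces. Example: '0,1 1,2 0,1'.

Answer: 1,2 0,1 1,2 2,3

Derivation:
Collision at t=1: particles 1 and 2 swap velocities; positions: p0=1 p1=11 p2=11 p3=16; velocities now: v0=1 v1=-2 v2=-1 v3=0
Collision at t=13/3: particles 0 and 1 swap velocities; positions: p0=13/3 p1=13/3 p2=23/3 p3=16; velocities now: v0=-2 v1=1 v2=-1 v3=0
Collision at t=6: particles 1 and 2 swap velocities; positions: p0=1 p1=6 p2=6 p3=16; velocities now: v0=-2 v1=-1 v2=1 v3=0
Collision at t=16: particles 2 and 3 swap velocities; positions: p0=-19 p1=-4 p2=16 p3=16; velocities now: v0=-2 v1=-1 v2=0 v3=1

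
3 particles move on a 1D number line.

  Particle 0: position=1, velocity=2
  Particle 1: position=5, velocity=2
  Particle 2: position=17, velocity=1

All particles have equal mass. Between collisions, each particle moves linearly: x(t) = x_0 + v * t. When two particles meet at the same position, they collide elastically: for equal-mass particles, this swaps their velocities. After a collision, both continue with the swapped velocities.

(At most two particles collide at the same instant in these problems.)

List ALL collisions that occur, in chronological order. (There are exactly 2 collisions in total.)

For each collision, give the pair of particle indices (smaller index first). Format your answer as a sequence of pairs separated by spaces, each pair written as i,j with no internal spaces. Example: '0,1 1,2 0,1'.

Answer: 1,2 0,1

Derivation:
Collision at t=12: particles 1 and 2 swap velocities; positions: p0=25 p1=29 p2=29; velocities now: v0=2 v1=1 v2=2
Collision at t=16: particles 0 and 1 swap velocities; positions: p0=33 p1=33 p2=37; velocities now: v0=1 v1=2 v2=2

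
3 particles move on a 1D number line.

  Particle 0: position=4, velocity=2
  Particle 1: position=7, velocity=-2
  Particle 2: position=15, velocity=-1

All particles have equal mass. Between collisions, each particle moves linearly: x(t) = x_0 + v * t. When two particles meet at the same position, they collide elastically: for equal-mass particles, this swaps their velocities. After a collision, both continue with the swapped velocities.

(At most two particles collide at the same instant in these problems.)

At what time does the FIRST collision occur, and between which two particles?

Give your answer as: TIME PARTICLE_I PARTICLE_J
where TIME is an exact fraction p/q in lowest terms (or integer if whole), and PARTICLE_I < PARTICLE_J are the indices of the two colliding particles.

Answer: 3/4 0 1

Derivation:
Pair (0,1): pos 4,7 vel 2,-2 -> gap=3, closing at 4/unit, collide at t=3/4
Pair (1,2): pos 7,15 vel -2,-1 -> not approaching (rel speed -1 <= 0)
Earliest collision: t=3/4 between 0 and 1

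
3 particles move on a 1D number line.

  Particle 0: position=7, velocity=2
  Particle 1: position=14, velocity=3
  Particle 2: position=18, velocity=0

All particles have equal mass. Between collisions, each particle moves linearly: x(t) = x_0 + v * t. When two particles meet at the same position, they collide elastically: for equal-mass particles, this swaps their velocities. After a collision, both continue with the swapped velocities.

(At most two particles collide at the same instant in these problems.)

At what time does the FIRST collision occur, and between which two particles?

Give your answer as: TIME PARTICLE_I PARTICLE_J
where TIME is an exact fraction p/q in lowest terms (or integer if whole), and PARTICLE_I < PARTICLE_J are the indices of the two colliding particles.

Pair (0,1): pos 7,14 vel 2,3 -> not approaching (rel speed -1 <= 0)
Pair (1,2): pos 14,18 vel 3,0 -> gap=4, closing at 3/unit, collide at t=4/3
Earliest collision: t=4/3 between 1 and 2

Answer: 4/3 1 2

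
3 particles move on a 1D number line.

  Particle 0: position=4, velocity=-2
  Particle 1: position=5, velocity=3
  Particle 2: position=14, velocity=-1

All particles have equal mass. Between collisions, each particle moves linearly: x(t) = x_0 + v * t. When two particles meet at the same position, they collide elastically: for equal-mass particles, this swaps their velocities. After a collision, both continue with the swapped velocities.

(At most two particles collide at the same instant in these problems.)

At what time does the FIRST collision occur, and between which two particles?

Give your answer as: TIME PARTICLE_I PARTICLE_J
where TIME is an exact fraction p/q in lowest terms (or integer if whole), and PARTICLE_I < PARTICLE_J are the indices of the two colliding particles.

Answer: 9/4 1 2

Derivation:
Pair (0,1): pos 4,5 vel -2,3 -> not approaching (rel speed -5 <= 0)
Pair (1,2): pos 5,14 vel 3,-1 -> gap=9, closing at 4/unit, collide at t=9/4
Earliest collision: t=9/4 between 1 and 2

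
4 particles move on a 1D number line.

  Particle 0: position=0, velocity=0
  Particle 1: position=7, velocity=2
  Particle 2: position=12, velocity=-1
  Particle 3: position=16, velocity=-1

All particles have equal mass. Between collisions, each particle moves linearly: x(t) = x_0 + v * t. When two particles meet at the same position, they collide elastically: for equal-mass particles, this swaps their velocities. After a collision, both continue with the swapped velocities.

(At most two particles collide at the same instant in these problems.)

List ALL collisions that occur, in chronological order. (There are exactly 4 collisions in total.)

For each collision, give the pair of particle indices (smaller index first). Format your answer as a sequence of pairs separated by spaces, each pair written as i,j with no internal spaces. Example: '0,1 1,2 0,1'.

Collision at t=5/3: particles 1 and 2 swap velocities; positions: p0=0 p1=31/3 p2=31/3 p3=43/3; velocities now: v0=0 v1=-1 v2=2 v3=-1
Collision at t=3: particles 2 and 3 swap velocities; positions: p0=0 p1=9 p2=13 p3=13; velocities now: v0=0 v1=-1 v2=-1 v3=2
Collision at t=12: particles 0 and 1 swap velocities; positions: p0=0 p1=0 p2=4 p3=31; velocities now: v0=-1 v1=0 v2=-1 v3=2
Collision at t=16: particles 1 and 2 swap velocities; positions: p0=-4 p1=0 p2=0 p3=39; velocities now: v0=-1 v1=-1 v2=0 v3=2

Answer: 1,2 2,3 0,1 1,2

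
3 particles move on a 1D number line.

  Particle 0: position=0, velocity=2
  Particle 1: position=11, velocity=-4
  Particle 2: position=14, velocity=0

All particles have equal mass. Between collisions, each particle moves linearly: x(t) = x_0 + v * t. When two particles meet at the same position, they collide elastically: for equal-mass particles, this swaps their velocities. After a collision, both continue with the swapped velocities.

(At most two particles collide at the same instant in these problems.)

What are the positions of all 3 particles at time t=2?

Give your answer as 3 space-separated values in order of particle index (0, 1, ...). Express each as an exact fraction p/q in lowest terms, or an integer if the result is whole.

Collision at t=11/6: particles 0 and 1 swap velocities; positions: p0=11/3 p1=11/3 p2=14; velocities now: v0=-4 v1=2 v2=0
Advance to t=2 (no further collisions before then); velocities: v0=-4 v1=2 v2=0; positions = 3 4 14

Answer: 3 4 14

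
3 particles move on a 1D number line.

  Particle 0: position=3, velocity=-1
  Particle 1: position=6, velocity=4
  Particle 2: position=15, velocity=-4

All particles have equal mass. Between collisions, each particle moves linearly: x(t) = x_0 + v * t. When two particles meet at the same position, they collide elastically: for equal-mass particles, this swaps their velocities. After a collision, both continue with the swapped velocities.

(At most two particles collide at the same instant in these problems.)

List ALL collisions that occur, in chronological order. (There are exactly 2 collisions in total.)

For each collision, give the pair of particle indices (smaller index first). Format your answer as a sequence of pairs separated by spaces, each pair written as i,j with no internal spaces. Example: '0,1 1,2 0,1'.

Collision at t=9/8: particles 1 and 2 swap velocities; positions: p0=15/8 p1=21/2 p2=21/2; velocities now: v0=-1 v1=-4 v2=4
Collision at t=4: particles 0 and 1 swap velocities; positions: p0=-1 p1=-1 p2=22; velocities now: v0=-4 v1=-1 v2=4

Answer: 1,2 0,1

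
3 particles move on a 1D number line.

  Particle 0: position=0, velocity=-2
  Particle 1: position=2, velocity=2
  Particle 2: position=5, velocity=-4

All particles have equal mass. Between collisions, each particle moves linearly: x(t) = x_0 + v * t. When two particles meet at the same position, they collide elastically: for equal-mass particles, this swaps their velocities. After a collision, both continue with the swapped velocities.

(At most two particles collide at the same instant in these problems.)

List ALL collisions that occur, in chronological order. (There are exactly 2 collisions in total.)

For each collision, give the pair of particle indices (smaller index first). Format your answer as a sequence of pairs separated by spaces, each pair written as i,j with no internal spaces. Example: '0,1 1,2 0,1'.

Answer: 1,2 0,1

Derivation:
Collision at t=1/2: particles 1 and 2 swap velocities; positions: p0=-1 p1=3 p2=3; velocities now: v0=-2 v1=-4 v2=2
Collision at t=5/2: particles 0 and 1 swap velocities; positions: p0=-5 p1=-5 p2=7; velocities now: v0=-4 v1=-2 v2=2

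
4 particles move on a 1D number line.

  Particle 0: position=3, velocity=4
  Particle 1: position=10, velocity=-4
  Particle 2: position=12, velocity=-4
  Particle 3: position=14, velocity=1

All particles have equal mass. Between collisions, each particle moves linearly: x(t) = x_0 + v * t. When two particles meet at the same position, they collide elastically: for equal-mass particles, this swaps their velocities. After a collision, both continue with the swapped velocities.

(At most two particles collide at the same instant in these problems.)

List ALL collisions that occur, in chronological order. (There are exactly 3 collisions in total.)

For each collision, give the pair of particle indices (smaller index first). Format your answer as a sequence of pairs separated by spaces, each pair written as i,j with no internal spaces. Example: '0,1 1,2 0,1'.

Collision at t=7/8: particles 0 and 1 swap velocities; positions: p0=13/2 p1=13/2 p2=17/2 p3=119/8; velocities now: v0=-4 v1=4 v2=-4 v3=1
Collision at t=9/8: particles 1 and 2 swap velocities; positions: p0=11/2 p1=15/2 p2=15/2 p3=121/8; velocities now: v0=-4 v1=-4 v2=4 v3=1
Collision at t=11/3: particles 2 and 3 swap velocities; positions: p0=-14/3 p1=-8/3 p2=53/3 p3=53/3; velocities now: v0=-4 v1=-4 v2=1 v3=4

Answer: 0,1 1,2 2,3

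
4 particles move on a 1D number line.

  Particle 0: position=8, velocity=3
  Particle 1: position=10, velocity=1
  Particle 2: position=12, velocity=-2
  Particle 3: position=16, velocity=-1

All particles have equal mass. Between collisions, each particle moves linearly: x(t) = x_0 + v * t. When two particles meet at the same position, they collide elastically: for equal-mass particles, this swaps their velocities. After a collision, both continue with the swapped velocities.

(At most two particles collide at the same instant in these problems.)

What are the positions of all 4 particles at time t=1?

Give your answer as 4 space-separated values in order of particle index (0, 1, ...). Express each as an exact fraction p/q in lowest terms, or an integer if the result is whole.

Answer: 10 11 11 15

Derivation:
Collision at t=2/3: particles 1 and 2 swap velocities; positions: p0=10 p1=32/3 p2=32/3 p3=46/3; velocities now: v0=3 v1=-2 v2=1 v3=-1
Collision at t=4/5: particles 0 and 1 swap velocities; positions: p0=52/5 p1=52/5 p2=54/5 p3=76/5; velocities now: v0=-2 v1=3 v2=1 v3=-1
Collision at t=1: particles 1 and 2 swap velocities; positions: p0=10 p1=11 p2=11 p3=15; velocities now: v0=-2 v1=1 v2=3 v3=-1
Advance to t=1 (no further collisions before then); velocities: v0=-2 v1=1 v2=3 v3=-1; positions = 10 11 11 15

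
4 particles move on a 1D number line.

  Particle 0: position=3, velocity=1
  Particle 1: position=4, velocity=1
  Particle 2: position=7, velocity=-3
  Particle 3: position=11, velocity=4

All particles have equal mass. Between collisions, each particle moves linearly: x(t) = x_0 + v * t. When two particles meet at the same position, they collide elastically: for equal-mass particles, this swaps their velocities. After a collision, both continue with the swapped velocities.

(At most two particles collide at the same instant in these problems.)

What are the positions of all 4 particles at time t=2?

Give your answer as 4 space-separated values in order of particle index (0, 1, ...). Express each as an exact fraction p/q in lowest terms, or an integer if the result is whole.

Answer: 1 5 6 19

Derivation:
Collision at t=3/4: particles 1 and 2 swap velocities; positions: p0=15/4 p1=19/4 p2=19/4 p3=14; velocities now: v0=1 v1=-3 v2=1 v3=4
Collision at t=1: particles 0 and 1 swap velocities; positions: p0=4 p1=4 p2=5 p3=15; velocities now: v0=-3 v1=1 v2=1 v3=4
Advance to t=2 (no further collisions before then); velocities: v0=-3 v1=1 v2=1 v3=4; positions = 1 5 6 19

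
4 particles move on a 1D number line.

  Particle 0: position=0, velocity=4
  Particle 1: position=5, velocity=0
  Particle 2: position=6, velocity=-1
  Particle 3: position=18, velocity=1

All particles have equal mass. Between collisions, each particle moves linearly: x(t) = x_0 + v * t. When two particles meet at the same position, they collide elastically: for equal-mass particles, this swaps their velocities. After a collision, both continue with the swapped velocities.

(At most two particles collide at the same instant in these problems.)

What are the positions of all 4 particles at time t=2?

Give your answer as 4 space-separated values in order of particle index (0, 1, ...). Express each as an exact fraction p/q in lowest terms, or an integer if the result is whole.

Collision at t=1: particles 1 and 2 swap velocities; positions: p0=4 p1=5 p2=5 p3=19; velocities now: v0=4 v1=-1 v2=0 v3=1
Collision at t=6/5: particles 0 and 1 swap velocities; positions: p0=24/5 p1=24/5 p2=5 p3=96/5; velocities now: v0=-1 v1=4 v2=0 v3=1
Collision at t=5/4: particles 1 and 2 swap velocities; positions: p0=19/4 p1=5 p2=5 p3=77/4; velocities now: v0=-1 v1=0 v2=4 v3=1
Advance to t=2 (no further collisions before then); velocities: v0=-1 v1=0 v2=4 v3=1; positions = 4 5 8 20

Answer: 4 5 8 20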